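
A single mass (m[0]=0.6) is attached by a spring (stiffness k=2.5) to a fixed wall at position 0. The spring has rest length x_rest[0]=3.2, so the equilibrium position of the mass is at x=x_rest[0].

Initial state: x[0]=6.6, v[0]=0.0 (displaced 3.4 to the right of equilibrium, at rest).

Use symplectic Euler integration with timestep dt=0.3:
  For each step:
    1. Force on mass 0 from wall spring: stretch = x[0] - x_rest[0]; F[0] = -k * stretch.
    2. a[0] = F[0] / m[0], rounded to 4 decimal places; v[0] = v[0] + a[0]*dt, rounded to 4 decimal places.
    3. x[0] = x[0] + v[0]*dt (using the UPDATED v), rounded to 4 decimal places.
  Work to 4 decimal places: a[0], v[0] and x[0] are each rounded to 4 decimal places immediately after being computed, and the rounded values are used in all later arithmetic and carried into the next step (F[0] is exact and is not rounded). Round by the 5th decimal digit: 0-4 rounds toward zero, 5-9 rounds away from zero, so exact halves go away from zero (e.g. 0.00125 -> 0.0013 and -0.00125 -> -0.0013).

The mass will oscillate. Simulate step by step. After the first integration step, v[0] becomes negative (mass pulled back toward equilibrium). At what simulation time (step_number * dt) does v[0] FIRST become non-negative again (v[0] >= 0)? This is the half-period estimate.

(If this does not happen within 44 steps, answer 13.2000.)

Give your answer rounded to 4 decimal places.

Step 0: x=[6.6000] v=[0.0000]
Step 1: x=[5.3250] v=[-4.2500]
Step 2: x=[3.2531] v=[-6.9063]
Step 3: x=[1.1613] v=[-6.9727]
Step 4: x=[-0.1660] v=[-4.4243]
Step 5: x=[-0.2310] v=[-0.2168]
Step 6: x=[0.9906] v=[4.0719]
First v>=0 after going negative at step 6, time=1.8000

Answer: 1.8000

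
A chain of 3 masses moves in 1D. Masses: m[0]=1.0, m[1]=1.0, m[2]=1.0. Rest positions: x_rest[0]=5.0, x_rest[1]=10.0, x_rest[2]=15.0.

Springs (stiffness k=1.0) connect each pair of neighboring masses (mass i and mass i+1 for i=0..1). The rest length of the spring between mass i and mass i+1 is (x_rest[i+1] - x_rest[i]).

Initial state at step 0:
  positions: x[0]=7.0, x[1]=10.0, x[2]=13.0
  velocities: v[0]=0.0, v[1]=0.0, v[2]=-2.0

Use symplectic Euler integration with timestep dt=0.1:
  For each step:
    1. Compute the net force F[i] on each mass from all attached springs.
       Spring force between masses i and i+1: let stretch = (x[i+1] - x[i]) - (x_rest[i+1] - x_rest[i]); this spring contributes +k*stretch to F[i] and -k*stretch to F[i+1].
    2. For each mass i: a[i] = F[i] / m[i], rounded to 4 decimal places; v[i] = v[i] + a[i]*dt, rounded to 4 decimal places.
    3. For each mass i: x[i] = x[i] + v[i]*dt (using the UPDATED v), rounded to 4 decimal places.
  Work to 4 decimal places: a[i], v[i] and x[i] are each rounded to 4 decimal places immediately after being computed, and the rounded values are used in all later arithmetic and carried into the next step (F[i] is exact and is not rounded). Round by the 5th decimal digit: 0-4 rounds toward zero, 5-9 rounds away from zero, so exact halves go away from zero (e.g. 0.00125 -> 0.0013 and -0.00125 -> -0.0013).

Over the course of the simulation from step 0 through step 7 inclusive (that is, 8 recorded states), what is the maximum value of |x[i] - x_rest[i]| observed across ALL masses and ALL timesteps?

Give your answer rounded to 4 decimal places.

Step 0: x=[7.0000 10.0000 13.0000] v=[0.0000 0.0000 -2.0000]
Step 1: x=[6.9800 10.0000 12.8200] v=[-0.2000 0.0000 -1.8000]
Step 2: x=[6.9402 9.9980 12.6618] v=[-0.3980 -0.0200 -1.5820]
Step 3: x=[6.8810 9.9921 12.5270] v=[-0.5922 -0.0594 -1.3484]
Step 4: x=[6.8029 9.9804 12.4168] v=[-0.7811 -0.1170 -1.1019]
Step 5: x=[6.7066 9.9613 12.3323] v=[-0.9634 -0.1911 -0.8455]
Step 6: x=[6.5928 9.9334 12.2740] v=[-1.1379 -0.2795 -0.5826]
Step 7: x=[6.4624 9.8955 12.2423] v=[-1.3038 -0.3795 -0.3167]
Max displacement = 2.7577

Answer: 2.7577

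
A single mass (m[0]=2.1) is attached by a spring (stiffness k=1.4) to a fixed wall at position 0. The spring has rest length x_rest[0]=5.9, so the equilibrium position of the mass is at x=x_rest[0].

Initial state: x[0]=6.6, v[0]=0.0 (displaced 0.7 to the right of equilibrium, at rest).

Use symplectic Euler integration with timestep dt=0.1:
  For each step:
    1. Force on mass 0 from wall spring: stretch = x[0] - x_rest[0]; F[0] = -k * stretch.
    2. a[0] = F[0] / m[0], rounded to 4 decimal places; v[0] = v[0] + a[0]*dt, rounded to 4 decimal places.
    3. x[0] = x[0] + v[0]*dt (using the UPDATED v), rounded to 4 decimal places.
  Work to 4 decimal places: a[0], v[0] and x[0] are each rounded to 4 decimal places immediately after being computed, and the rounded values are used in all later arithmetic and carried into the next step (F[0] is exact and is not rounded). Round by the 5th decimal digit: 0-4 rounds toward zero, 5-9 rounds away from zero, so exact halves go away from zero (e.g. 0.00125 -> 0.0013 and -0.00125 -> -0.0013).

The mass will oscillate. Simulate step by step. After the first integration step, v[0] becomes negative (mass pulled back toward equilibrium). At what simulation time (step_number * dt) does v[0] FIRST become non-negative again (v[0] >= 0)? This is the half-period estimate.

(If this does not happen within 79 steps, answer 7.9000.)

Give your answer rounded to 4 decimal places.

Answer: 3.9000

Derivation:
Step 0: x=[6.6000] v=[0.0000]
Step 1: x=[6.5953] v=[-0.0467]
Step 2: x=[6.5860] v=[-0.0931]
Step 3: x=[6.5721] v=[-0.1388]
Step 4: x=[6.5537] v=[-0.1836]
Step 5: x=[6.5310] v=[-0.2272]
Step 6: x=[6.5041] v=[-0.2693]
Step 7: x=[6.4731] v=[-0.3096]
Step 8: x=[6.4383] v=[-0.3478]
Step 9: x=[6.3999] v=[-0.3837]
Step 10: x=[6.3582] v=[-0.4170]
Step 11: x=[6.3134] v=[-0.4476]
Step 12: x=[6.2659] v=[-0.4752]
Step 13: x=[6.2159] v=[-0.4996]
Step 14: x=[6.1638] v=[-0.5207]
Step 15: x=[6.1100] v=[-0.5383]
Step 16: x=[6.0548] v=[-0.5523]
Step 17: x=[5.9985] v=[-0.5626]
Step 18: x=[5.9416] v=[-0.5692]
Step 19: x=[5.8844] v=[-0.5720]
Step 20: x=[5.8273] v=[-0.5710]
Step 21: x=[5.7707] v=[-0.5662]
Step 22: x=[5.7149] v=[-0.5576]
Step 23: x=[5.6604] v=[-0.5453]
Step 24: x=[5.6075] v=[-0.5293]
Step 25: x=[5.5565] v=[-0.5098]
Step 26: x=[5.5078] v=[-0.4869]
Step 27: x=[5.4617] v=[-0.4608]
Step 28: x=[5.4185] v=[-0.4316]
Step 29: x=[5.3786] v=[-0.3995]
Step 30: x=[5.3421] v=[-0.3647]
Step 31: x=[5.3094] v=[-0.3275]
Step 32: x=[5.2806] v=[-0.2881]
Step 33: x=[5.2559] v=[-0.2468]
Step 34: x=[5.2355] v=[-0.2039]
Step 35: x=[5.2195] v=[-0.1596]
Step 36: x=[5.2081] v=[-0.1142]
Step 37: x=[5.2013] v=[-0.0681]
Step 38: x=[5.1992] v=[-0.0215]
Step 39: x=[5.2017] v=[0.0252]
First v>=0 after going negative at step 39, time=3.9000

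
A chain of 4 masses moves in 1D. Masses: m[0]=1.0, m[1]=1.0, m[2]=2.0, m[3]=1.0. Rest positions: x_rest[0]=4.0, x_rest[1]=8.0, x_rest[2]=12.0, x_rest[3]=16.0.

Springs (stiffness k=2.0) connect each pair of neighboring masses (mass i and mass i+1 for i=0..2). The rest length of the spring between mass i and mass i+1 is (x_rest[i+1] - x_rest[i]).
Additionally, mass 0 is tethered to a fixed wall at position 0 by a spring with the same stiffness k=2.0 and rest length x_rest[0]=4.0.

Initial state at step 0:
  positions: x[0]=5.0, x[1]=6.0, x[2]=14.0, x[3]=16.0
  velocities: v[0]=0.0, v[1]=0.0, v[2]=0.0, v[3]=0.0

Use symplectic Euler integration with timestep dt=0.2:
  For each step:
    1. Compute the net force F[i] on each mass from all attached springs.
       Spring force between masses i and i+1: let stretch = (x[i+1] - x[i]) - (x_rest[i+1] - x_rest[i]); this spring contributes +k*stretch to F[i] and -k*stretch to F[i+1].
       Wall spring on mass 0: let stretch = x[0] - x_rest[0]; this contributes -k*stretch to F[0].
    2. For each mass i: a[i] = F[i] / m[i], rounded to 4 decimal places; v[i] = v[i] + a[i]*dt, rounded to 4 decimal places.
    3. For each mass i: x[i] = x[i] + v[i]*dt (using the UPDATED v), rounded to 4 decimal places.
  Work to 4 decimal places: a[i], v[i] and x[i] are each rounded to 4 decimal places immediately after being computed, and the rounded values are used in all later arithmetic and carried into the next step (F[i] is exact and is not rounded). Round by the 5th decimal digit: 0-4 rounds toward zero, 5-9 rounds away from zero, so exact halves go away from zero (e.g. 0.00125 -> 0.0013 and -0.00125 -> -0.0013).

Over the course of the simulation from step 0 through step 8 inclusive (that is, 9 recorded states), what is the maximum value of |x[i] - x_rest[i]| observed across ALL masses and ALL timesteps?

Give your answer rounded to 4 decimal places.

Answer: 2.7785

Derivation:
Step 0: x=[5.0000 6.0000 14.0000 16.0000] v=[0.0000 0.0000 0.0000 0.0000]
Step 1: x=[4.6800 6.5600 13.7600 16.1600] v=[-1.6000 2.8000 -1.2000 0.8000]
Step 2: x=[4.1360 7.5456 13.3280 16.4480] v=[-2.7200 4.9280 -2.1600 1.4400]
Step 3: x=[3.5339 8.7210 12.7895 16.8064] v=[-3.0106 5.8771 -2.6925 1.7920]
Step 4: x=[3.0640 9.8069 12.2489 17.1634] v=[-2.3493 5.4297 -2.7028 1.7852]
Step 5: x=[2.8885 10.5488 11.8072 17.4473] v=[-0.8777 3.7093 -2.2083 1.4194]
Step 6: x=[3.0947 10.7785 11.5408 17.6000] v=[1.0310 1.1485 -1.3320 0.7634]
Step 7: x=[3.6680 10.4545 11.4863 17.5879] v=[2.8666 -1.6201 -0.2726 -0.0603]
Step 8: x=[4.4908 9.6701 11.6346 17.4077] v=[4.1140 -3.9220 0.7414 -0.9009]
Max displacement = 2.7785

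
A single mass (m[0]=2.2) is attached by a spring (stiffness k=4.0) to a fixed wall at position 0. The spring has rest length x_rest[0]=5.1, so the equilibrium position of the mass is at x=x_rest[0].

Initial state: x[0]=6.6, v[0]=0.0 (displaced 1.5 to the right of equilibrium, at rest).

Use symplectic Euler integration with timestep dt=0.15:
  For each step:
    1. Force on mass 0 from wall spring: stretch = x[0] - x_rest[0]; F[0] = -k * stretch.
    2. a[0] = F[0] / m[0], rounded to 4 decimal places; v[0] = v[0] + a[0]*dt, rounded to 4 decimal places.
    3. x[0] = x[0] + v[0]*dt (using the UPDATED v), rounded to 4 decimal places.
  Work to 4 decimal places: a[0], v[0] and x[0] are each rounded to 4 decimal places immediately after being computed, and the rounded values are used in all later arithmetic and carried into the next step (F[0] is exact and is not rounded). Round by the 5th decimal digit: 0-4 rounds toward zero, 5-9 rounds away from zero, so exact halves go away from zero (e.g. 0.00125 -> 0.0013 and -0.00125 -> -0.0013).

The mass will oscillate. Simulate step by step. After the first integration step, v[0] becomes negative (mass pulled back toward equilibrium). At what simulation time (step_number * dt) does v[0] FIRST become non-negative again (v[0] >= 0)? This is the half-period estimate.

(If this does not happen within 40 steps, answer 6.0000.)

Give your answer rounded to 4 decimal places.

Step 0: x=[6.6000] v=[0.0000]
Step 1: x=[6.5386] v=[-0.4091]
Step 2: x=[6.4184] v=[-0.8014]
Step 3: x=[6.2443] v=[-1.1610]
Step 4: x=[6.0233] v=[-1.4731]
Step 5: x=[5.7646] v=[-1.7249]
Step 6: x=[5.4787] v=[-1.9062]
Step 7: x=[5.1773] v=[-2.0095]
Step 8: x=[4.8727] v=[-2.0306]
Step 9: x=[4.5774] v=[-1.9686]
Step 10: x=[4.3035] v=[-1.8261]
Step 11: x=[4.0622] v=[-1.6089]
Step 12: x=[3.8633] v=[-1.3259]
Step 13: x=[3.7150] v=[-0.9886]
Step 14: x=[3.6234] v=[-0.6109]
Step 15: x=[3.5922] v=[-0.2082]
Step 16: x=[3.6227] v=[0.2030]
First v>=0 after going negative at step 16, time=2.4000

Answer: 2.4000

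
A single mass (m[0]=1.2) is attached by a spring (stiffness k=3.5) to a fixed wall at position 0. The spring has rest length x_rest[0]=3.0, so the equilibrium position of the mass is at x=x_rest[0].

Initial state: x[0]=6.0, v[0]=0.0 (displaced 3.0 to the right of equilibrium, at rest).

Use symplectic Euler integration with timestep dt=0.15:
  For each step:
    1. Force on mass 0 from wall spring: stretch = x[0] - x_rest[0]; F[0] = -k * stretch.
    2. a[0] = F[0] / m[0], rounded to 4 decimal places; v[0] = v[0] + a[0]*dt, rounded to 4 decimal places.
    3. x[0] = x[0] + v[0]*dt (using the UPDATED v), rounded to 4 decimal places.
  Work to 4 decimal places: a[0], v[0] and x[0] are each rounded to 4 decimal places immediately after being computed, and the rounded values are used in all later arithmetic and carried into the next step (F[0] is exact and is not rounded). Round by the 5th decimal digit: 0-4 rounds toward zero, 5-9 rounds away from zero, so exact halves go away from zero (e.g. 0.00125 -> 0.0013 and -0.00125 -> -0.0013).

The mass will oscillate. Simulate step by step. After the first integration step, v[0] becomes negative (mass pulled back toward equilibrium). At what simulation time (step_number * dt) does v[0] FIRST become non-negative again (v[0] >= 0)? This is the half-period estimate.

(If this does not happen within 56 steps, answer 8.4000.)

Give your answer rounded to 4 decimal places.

Answer: 1.9500

Derivation:
Step 0: x=[6.0000] v=[0.0000]
Step 1: x=[5.8031] v=[-1.3125]
Step 2: x=[5.4223] v=[-2.5389]
Step 3: x=[4.8825] v=[-3.5987]
Step 4: x=[4.2192] v=[-4.4223]
Step 5: x=[3.4758] v=[-4.9557]
Step 6: x=[2.7012] v=[-5.1639]
Step 7: x=[1.9462] v=[-5.0332]
Step 8: x=[1.2604] v=[-4.5722]
Step 9: x=[0.6887] v=[-3.8111]
Step 10: x=[0.2687] v=[-2.7999]
Step 11: x=[0.0280] v=[-1.6050]
Step 12: x=[-0.0177] v=[-0.3048]
Step 13: x=[0.1346] v=[1.0154]
First v>=0 after going negative at step 13, time=1.9500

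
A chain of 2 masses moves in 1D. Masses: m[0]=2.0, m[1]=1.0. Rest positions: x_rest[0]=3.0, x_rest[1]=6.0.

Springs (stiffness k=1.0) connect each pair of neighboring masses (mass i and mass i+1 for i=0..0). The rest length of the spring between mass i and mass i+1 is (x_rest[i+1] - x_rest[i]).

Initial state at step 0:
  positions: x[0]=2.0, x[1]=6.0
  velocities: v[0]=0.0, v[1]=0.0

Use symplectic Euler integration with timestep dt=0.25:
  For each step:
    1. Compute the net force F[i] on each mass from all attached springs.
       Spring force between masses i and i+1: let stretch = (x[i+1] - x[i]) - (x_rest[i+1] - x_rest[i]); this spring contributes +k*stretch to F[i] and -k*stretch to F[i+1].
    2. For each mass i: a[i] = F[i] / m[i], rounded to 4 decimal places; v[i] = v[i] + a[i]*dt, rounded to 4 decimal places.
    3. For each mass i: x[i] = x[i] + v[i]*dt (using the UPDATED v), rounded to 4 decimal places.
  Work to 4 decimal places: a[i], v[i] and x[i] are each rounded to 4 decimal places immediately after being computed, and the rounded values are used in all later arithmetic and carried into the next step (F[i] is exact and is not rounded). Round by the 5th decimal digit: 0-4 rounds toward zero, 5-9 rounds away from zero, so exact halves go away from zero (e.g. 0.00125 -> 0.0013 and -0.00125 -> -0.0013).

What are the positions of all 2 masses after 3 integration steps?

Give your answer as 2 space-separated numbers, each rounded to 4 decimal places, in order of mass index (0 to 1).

Answer: 2.1732 5.6538

Derivation:
Step 0: x=[2.0000 6.0000] v=[0.0000 0.0000]
Step 1: x=[2.0313 5.9375] v=[0.1250 -0.2500]
Step 2: x=[2.0909 5.8184] v=[0.2383 -0.4766]
Step 3: x=[2.1732 5.6538] v=[0.3293 -0.6585]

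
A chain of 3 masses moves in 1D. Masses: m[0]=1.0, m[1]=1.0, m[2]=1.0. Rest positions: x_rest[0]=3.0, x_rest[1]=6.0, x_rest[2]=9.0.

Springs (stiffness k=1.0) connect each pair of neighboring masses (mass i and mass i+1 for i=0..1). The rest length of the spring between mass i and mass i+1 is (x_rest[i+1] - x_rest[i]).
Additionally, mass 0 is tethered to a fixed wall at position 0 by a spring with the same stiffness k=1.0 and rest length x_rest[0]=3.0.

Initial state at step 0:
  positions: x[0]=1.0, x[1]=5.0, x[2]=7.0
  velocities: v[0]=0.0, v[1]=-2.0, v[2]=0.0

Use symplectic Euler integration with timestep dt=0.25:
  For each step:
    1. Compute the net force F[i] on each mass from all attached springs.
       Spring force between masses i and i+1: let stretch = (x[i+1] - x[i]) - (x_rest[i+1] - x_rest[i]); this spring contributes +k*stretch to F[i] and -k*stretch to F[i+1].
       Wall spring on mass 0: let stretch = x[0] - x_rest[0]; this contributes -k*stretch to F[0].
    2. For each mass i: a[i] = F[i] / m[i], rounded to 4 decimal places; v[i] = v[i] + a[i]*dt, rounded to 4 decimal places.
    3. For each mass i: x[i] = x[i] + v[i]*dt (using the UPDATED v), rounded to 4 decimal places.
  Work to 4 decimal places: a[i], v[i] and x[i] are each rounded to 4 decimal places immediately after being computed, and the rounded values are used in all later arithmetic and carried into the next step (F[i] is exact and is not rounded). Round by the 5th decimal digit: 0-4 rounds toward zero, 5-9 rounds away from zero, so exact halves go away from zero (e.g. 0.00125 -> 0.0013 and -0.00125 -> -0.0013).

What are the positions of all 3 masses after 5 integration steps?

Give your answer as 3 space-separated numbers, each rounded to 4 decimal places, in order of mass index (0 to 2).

Step 0: x=[1.0000 5.0000 7.0000] v=[0.0000 -2.0000 0.0000]
Step 1: x=[1.1875 4.3750 7.0625] v=[0.7500 -2.5000 0.2500]
Step 2: x=[1.5000 3.7188 7.1445] v=[1.2500 -2.6250 0.3281]
Step 3: x=[1.8574 3.1380 7.1999] v=[1.4297 -2.3233 0.2217]
Step 4: x=[2.1788 2.7310 7.1890] v=[1.2855 -1.6280 -0.0438]
Step 5: x=[2.3985 2.5681 7.0869] v=[0.8789 -0.6516 -0.4083]

Answer: 2.3985 2.5681 7.0869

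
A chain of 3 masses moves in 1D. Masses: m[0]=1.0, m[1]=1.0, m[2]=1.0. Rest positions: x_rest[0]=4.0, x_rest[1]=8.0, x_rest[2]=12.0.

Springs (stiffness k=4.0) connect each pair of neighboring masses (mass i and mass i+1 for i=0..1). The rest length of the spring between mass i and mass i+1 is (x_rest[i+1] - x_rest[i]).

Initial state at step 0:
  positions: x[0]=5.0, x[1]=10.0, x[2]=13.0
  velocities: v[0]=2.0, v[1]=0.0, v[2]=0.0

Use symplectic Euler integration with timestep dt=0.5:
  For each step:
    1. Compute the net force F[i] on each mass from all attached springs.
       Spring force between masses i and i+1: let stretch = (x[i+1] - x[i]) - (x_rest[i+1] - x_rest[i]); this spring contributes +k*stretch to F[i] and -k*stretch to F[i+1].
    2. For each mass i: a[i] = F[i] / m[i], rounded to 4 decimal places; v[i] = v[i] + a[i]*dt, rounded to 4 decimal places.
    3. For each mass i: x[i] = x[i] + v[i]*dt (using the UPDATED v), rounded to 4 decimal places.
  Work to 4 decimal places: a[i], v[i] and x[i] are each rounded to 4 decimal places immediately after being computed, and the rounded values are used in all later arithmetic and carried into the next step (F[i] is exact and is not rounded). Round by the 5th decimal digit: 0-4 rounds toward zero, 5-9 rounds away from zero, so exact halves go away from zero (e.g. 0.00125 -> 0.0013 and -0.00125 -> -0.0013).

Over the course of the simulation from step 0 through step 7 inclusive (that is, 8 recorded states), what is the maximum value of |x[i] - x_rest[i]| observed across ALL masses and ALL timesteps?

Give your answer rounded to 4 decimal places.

Answer: 5.0000

Derivation:
Step 0: x=[5.0000 10.0000 13.0000] v=[2.0000 0.0000 0.0000]
Step 1: x=[7.0000 8.0000 14.0000] v=[4.0000 -4.0000 2.0000]
Step 2: x=[6.0000 11.0000 13.0000] v=[-2.0000 6.0000 -2.0000]
Step 3: x=[6.0000 11.0000 14.0000] v=[0.0000 0.0000 2.0000]
Step 4: x=[7.0000 9.0000 16.0000] v=[2.0000 -4.0000 4.0000]
Step 5: x=[6.0000 12.0000 15.0000] v=[-2.0000 6.0000 -2.0000]
Step 6: x=[7.0000 12.0000 15.0000] v=[2.0000 0.0000 0.0000]
Step 7: x=[9.0000 10.0000 16.0000] v=[4.0000 -4.0000 2.0000]
Max displacement = 5.0000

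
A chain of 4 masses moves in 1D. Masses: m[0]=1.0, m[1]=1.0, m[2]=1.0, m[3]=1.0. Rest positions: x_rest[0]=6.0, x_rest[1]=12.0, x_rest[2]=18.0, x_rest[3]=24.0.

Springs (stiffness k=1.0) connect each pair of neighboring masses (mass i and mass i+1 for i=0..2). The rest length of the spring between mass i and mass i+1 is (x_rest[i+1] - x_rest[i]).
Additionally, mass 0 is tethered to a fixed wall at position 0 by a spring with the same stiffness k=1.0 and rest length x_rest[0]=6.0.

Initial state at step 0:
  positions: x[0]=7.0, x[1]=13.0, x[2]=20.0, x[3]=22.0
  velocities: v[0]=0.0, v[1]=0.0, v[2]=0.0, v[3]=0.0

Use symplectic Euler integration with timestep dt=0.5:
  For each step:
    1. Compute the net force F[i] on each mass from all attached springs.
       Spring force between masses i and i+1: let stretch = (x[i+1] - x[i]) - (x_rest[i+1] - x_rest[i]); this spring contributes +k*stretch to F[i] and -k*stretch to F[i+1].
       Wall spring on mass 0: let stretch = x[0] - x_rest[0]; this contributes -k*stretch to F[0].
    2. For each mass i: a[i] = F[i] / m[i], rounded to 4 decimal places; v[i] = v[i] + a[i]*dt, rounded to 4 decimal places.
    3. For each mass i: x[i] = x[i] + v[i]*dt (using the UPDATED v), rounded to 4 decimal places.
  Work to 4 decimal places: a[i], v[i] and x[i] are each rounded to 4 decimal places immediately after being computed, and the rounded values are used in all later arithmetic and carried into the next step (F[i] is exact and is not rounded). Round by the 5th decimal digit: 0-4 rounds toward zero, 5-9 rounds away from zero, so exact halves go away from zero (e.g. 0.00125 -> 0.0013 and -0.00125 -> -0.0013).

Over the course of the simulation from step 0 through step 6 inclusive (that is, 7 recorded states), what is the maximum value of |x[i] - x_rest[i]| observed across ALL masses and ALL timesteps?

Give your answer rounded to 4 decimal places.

Answer: 2.1458

Derivation:
Step 0: x=[7.0000 13.0000 20.0000 22.0000] v=[0.0000 0.0000 0.0000 0.0000]
Step 1: x=[6.7500 13.2500 18.7500 23.0000] v=[-0.5000 0.5000 -2.5000 2.0000]
Step 2: x=[6.4375 13.2500 17.1875 24.4375] v=[-0.6250 0.0000 -3.1250 2.8750]
Step 3: x=[6.2188 12.5313 16.4531 25.5625] v=[-0.4375 -1.4375 -1.4688 2.2500]
Step 4: x=[6.0235 11.2149 17.0156 25.9102] v=[-0.3907 -2.6329 1.1250 0.6953]
Step 5: x=[5.6201 10.0508 18.3516 25.5342] v=[-0.8068 -2.3283 2.6720 -0.7520]
Step 6: x=[4.9194 9.8542 19.4081 24.8626] v=[-1.4015 -0.3933 2.1129 -1.3433]
Max displacement = 2.1458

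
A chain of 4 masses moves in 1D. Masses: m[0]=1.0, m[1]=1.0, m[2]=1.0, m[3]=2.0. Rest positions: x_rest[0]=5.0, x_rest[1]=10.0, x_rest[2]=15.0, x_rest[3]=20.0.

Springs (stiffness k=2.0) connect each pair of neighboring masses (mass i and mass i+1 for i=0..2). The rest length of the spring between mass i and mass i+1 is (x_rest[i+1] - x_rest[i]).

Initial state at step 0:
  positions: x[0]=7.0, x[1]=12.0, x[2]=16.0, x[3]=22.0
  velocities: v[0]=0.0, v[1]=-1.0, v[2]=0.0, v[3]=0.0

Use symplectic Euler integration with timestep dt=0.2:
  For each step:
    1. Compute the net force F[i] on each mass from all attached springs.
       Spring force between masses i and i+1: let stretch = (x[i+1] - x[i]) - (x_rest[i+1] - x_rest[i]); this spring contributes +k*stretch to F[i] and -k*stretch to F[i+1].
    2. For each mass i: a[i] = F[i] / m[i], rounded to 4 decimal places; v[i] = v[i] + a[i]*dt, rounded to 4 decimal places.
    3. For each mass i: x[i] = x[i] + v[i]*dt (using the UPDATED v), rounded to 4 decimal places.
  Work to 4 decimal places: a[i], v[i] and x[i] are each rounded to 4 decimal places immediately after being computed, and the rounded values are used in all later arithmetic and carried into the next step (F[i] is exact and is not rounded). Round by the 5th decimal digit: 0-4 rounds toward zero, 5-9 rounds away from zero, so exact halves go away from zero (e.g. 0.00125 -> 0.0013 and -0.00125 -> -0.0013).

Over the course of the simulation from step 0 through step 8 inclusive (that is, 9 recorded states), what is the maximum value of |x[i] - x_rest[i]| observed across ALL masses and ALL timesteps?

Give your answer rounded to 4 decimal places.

Step 0: x=[7.0000 12.0000 16.0000 22.0000] v=[0.0000 -1.0000 0.0000 0.0000]
Step 1: x=[7.0000 11.7200 16.1600 21.9600] v=[0.0000 -1.4000 0.8000 -0.2000]
Step 2: x=[6.9776 11.4176 16.4288 21.8880] v=[-0.1120 -1.5120 1.3440 -0.3600]
Step 3: x=[6.9104 11.1609 16.7334 21.7976] v=[-0.3360 -1.2835 1.5232 -0.4518]
Step 4: x=[6.7832 11.0100 16.9974 21.7047] v=[-0.6358 -0.7547 1.3199 -0.4646]
Step 5: x=[6.5942 10.9999 17.1590 21.6235] v=[-0.9451 -0.0505 0.8079 -0.4061]
Step 6: x=[6.3576 11.1301 17.1850 21.5637] v=[-1.1828 0.6509 0.1301 -0.2990]
Step 7: x=[6.1028 11.3629 17.0769 21.5288] v=[-1.2738 1.1639 -0.5404 -0.1747]
Step 8: x=[5.8688 11.6320 16.8679 21.5158] v=[-1.1698 1.3455 -1.0452 -0.0651]
Max displacement = 2.1850

Answer: 2.1850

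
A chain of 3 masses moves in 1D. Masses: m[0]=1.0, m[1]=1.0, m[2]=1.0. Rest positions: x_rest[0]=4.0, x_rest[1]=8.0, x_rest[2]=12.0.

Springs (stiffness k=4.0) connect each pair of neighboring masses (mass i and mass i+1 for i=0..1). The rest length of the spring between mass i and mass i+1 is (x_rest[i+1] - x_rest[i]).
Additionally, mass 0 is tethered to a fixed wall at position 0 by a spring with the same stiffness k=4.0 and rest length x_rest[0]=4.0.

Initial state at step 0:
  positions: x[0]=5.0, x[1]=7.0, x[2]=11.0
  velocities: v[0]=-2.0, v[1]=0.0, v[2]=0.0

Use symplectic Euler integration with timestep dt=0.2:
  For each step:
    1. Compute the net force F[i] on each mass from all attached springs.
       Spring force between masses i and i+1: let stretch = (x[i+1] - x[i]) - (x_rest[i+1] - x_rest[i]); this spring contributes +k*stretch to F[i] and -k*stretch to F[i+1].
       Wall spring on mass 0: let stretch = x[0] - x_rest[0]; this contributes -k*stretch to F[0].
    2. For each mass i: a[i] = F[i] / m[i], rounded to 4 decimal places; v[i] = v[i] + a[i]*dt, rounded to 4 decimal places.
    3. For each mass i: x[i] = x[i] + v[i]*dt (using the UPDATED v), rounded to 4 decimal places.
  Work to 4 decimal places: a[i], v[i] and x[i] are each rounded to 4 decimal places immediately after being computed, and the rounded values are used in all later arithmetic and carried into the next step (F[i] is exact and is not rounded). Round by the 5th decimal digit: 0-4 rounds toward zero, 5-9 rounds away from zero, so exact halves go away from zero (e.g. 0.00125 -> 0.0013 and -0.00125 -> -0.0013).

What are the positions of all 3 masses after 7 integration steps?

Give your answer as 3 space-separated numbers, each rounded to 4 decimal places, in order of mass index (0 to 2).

Answer: 3.9021 6.4416 12.0254

Derivation:
Step 0: x=[5.0000 7.0000 11.0000] v=[-2.0000 0.0000 0.0000]
Step 1: x=[4.1200 7.3200 11.0000] v=[-4.4000 1.6000 0.0000]
Step 2: x=[3.0928 7.7168 11.0512] v=[-5.1360 1.9840 0.2560]
Step 3: x=[2.3106 7.9073 11.2089] v=[-3.9110 0.9523 0.7885]
Step 4: x=[2.0542 7.7305 11.4783] v=[-1.2821 -0.8838 1.3472]
Step 5: x=[2.3773 7.2452 11.7881] v=[1.6156 -2.4266 1.5490]
Step 6: x=[3.0989 6.7079 12.0110] v=[3.6081 -2.6866 1.1147]
Step 7: x=[3.9021 6.4416 12.0254] v=[4.0162 -1.3313 0.0722]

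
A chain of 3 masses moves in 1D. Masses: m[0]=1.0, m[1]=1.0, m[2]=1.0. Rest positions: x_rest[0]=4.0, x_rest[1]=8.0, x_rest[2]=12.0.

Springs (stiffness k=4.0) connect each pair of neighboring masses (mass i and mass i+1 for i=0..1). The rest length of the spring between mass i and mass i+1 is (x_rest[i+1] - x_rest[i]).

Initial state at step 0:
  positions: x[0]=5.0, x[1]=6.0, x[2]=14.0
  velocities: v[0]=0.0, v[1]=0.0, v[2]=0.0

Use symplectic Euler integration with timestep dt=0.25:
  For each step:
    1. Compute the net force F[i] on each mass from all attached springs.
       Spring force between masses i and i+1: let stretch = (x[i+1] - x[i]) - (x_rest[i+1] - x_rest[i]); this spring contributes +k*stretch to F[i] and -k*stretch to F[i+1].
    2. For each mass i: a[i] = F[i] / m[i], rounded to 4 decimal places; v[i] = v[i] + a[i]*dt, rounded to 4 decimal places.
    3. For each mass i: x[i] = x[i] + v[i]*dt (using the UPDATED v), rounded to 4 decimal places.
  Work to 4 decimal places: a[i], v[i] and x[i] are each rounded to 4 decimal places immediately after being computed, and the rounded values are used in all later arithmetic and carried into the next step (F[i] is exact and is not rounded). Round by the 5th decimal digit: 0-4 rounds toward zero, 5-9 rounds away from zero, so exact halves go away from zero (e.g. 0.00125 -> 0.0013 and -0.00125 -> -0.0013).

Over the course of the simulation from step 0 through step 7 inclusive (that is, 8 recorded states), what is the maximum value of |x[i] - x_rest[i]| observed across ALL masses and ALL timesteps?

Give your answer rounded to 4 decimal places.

Step 0: x=[5.0000 6.0000 14.0000] v=[0.0000 0.0000 0.0000]
Step 1: x=[4.2500 7.7500 13.0000] v=[-3.0000 7.0000 -4.0000]
Step 2: x=[3.3750 9.9375 11.6875] v=[-3.5000 8.7500 -5.2500]
Step 3: x=[3.1406 10.9219 10.9375] v=[-0.9375 3.9375 -3.0000]
Step 4: x=[3.8516 9.9649 11.1836] v=[2.8438 -3.8282 0.9844]
Step 5: x=[5.0909 7.7842 12.1250] v=[4.9571 -8.7228 3.7657]
Step 6: x=[6.0035 6.0154 12.9812] v=[3.6504 -7.0753 3.4249]
Step 7: x=[5.9191 5.9851 13.0960] v=[-0.3377 -0.1214 0.4591]
Max displacement = 2.9219

Answer: 2.9219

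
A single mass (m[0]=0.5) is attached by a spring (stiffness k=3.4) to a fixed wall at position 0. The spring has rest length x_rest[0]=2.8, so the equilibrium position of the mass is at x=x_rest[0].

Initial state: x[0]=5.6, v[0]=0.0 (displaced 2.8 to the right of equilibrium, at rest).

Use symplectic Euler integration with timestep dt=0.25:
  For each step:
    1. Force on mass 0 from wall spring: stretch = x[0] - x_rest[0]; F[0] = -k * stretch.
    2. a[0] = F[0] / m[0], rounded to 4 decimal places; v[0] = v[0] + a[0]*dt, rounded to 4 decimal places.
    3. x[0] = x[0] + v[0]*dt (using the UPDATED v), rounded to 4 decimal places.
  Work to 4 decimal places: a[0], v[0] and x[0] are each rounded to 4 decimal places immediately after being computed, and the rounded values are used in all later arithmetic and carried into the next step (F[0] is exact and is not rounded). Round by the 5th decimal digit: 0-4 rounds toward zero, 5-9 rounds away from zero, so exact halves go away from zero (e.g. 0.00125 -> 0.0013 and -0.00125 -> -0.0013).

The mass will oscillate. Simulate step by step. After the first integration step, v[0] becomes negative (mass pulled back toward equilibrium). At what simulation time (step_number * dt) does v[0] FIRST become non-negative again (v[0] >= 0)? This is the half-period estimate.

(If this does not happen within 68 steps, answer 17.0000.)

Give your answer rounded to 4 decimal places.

Answer: 1.2500

Derivation:
Step 0: x=[5.6000] v=[0.0000]
Step 1: x=[4.4100] v=[-4.7600]
Step 2: x=[2.5358] v=[-7.4970]
Step 3: x=[0.7738] v=[-7.0479]
Step 4: x=[-0.1271] v=[-3.6034]
Step 5: x=[0.2161] v=[1.3727]
First v>=0 after going negative at step 5, time=1.2500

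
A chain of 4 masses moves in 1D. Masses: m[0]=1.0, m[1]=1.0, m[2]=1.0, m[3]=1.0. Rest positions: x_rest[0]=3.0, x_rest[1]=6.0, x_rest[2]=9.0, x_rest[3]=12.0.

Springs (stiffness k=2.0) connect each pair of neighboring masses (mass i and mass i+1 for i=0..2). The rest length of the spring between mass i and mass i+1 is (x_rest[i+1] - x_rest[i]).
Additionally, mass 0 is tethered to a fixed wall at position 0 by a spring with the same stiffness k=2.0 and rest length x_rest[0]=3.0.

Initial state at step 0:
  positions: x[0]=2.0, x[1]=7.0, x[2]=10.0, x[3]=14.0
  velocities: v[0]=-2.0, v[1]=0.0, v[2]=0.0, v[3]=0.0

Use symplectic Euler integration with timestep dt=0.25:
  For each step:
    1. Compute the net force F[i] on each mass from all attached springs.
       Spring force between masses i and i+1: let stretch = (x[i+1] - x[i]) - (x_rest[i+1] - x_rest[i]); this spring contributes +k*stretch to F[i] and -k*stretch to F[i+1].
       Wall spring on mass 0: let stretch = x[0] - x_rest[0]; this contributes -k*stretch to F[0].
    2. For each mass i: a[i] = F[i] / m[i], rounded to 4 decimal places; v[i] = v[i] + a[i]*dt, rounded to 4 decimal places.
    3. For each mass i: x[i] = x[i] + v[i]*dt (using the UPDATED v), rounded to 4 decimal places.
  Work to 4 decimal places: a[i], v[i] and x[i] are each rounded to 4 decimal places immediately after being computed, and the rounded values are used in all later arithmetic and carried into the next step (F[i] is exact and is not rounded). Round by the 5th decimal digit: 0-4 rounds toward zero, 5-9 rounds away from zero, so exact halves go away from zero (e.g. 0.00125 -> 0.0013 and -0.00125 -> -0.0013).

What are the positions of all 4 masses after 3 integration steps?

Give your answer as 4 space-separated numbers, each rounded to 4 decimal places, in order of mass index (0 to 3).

Answer: 2.6328 5.8496 10.3907 13.3926

Derivation:
Step 0: x=[2.0000 7.0000 10.0000 14.0000] v=[-2.0000 0.0000 0.0000 0.0000]
Step 1: x=[1.8750 6.7500 10.1250 13.8750] v=[-0.5000 -1.0000 0.5000 -0.5000]
Step 2: x=[2.1250 6.3125 10.2969 13.6563] v=[1.0000 -1.7500 0.6875 -0.8750]
Step 3: x=[2.6328 5.8496 10.3907 13.3926] v=[2.0313 -1.8516 0.3750 -1.0547]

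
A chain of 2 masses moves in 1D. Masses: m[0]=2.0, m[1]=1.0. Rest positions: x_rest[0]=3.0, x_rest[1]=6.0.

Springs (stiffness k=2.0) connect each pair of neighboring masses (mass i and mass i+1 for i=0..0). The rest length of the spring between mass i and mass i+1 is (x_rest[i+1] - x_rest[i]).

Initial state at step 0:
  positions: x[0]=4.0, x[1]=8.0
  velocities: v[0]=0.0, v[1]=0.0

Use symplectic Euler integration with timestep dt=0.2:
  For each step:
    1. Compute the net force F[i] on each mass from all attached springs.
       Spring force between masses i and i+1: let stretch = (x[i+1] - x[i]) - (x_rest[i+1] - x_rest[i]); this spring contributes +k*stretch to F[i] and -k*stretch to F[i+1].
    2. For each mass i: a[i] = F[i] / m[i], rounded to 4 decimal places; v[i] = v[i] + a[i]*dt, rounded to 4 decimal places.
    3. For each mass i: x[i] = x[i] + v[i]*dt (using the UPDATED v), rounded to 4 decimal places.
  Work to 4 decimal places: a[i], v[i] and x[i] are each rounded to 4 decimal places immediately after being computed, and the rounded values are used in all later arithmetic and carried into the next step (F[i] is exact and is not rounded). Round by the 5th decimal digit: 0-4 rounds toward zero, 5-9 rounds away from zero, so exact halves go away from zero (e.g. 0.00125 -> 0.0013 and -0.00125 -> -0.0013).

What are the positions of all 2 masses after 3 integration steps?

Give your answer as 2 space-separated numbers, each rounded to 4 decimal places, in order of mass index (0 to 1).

Step 0: x=[4.0000 8.0000] v=[0.0000 0.0000]
Step 1: x=[4.0400 7.9200] v=[0.2000 -0.4000]
Step 2: x=[4.1152 7.7696] v=[0.3760 -0.7520]
Step 3: x=[4.2166 7.5668] v=[0.5069 -1.0138]

Answer: 4.2166 7.5668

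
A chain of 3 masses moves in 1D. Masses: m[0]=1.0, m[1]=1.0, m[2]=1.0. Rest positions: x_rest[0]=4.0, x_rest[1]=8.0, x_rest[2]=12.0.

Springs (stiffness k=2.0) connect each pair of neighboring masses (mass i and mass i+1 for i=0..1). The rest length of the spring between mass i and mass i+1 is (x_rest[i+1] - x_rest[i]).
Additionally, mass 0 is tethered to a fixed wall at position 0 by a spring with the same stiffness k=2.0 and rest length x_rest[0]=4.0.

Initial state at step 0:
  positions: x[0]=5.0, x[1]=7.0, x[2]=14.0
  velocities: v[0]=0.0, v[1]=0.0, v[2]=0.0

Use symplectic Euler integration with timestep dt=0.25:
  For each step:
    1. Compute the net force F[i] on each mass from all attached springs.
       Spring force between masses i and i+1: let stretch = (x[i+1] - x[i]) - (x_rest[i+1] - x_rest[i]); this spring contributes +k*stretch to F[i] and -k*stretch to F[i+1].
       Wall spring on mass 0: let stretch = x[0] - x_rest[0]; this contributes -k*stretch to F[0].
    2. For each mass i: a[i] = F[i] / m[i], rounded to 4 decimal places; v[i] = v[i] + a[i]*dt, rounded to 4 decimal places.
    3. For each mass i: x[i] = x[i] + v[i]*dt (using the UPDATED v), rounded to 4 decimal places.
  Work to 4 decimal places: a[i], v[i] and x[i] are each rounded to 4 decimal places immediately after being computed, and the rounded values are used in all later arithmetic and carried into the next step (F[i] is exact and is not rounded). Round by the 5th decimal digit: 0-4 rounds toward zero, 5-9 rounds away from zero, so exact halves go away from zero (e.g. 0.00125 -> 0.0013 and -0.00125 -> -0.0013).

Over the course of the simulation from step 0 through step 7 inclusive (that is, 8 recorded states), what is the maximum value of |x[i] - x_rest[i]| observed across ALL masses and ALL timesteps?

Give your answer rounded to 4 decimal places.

Step 0: x=[5.0000 7.0000 14.0000] v=[0.0000 0.0000 0.0000]
Step 1: x=[4.6250 7.6250 13.6250] v=[-1.5000 2.5000 -1.5000]
Step 2: x=[4.0469 8.6250 13.0000] v=[-2.3125 4.0000 -2.5000]
Step 3: x=[3.5352 9.5996 12.3281] v=[-2.0469 3.8985 -2.6875]
Step 4: x=[3.3396 10.1573 11.8152] v=[-0.7823 2.2306 -2.0518]
Step 5: x=[3.5788 10.0700 11.5950] v=[0.9568 -0.3493 -0.8808]
Step 6: x=[4.1821 9.3619 11.6842] v=[2.4130 -2.8324 0.3567]
Step 7: x=[4.9101 8.2966 11.9831] v=[2.9119 -4.2612 1.1956]
Max displacement = 2.1573

Answer: 2.1573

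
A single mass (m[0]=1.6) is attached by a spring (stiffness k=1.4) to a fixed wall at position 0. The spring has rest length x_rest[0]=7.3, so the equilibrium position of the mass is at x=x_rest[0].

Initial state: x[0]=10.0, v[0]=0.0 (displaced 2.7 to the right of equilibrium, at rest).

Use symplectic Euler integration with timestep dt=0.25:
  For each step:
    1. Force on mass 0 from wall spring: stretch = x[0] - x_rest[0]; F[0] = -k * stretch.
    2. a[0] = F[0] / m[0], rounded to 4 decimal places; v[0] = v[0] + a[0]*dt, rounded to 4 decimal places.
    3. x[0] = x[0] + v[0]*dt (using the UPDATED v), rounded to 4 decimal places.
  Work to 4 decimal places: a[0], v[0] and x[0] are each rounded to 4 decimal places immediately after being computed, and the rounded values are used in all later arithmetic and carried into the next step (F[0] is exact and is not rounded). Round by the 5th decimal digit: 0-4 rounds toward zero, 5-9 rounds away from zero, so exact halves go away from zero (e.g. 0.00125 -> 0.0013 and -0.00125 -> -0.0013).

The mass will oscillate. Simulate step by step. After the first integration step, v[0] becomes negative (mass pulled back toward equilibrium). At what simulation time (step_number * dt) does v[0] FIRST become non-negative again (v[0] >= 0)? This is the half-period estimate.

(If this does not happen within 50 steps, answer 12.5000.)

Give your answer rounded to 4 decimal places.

Step 0: x=[10.0000] v=[0.0000]
Step 1: x=[9.8524] v=[-0.5906]
Step 2: x=[9.5652] v=[-1.1490]
Step 3: x=[9.1541] v=[-1.6445]
Step 4: x=[8.6416] v=[-2.0501]
Step 5: x=[8.0557] v=[-2.3436]
Step 6: x=[7.4285] v=[-2.5089]
Step 7: x=[6.7943] v=[-2.5370]
Step 8: x=[6.1877] v=[-2.4264]
Step 9: x=[5.6419] v=[-2.1831]
Step 10: x=[5.1868] v=[-1.8204]
Step 11: x=[4.8473] v=[-1.3581]
Step 12: x=[4.6419] v=[-0.8216]
Step 13: x=[4.5819] v=[-0.2402]
Step 14: x=[4.6705] v=[0.3544]
First v>=0 after going negative at step 14, time=3.5000

Answer: 3.5000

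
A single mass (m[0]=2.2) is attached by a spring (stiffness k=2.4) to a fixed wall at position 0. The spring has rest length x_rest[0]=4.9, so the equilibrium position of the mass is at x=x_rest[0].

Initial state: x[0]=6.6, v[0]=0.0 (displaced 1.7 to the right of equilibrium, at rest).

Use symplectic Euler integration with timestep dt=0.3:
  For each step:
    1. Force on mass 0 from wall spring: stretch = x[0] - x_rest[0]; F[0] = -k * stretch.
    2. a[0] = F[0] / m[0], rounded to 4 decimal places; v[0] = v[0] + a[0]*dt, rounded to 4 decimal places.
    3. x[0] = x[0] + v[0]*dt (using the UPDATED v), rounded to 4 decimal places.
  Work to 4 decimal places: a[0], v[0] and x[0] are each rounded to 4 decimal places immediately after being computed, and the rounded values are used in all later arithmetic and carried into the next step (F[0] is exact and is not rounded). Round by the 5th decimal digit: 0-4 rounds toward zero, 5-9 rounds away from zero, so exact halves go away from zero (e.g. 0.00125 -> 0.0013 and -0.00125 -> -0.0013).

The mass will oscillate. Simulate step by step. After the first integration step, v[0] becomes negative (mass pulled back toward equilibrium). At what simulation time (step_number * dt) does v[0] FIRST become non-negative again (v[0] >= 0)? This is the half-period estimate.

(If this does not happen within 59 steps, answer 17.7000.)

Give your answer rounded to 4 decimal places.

Step 0: x=[6.6000] v=[0.0000]
Step 1: x=[6.4331] v=[-0.5564]
Step 2: x=[6.1156] v=[-1.0582]
Step 3: x=[5.6788] v=[-1.4560]
Step 4: x=[5.1655] v=[-1.7109]
Step 5: x=[4.6262] v=[-1.7978]
Step 6: x=[4.1137] v=[-1.7082]
Step 7: x=[3.6784] v=[-1.4509]
Step 8: x=[3.3631] v=[-1.0511]
Step 9: x=[3.1987] v=[-0.5481]
Step 10: x=[3.2013] v=[0.0087]
First v>=0 after going negative at step 10, time=3.0000

Answer: 3.0000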